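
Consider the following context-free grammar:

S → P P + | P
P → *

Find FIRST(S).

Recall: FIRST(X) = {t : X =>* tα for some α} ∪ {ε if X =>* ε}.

We compute FIRST(S) using the standard algorithm.
FIRST(P) = {*}
FIRST(S) = {*}
Therefore, FIRST(S) = {*}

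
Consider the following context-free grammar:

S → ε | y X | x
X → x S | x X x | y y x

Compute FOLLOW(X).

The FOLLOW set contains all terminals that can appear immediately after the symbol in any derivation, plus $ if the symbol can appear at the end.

We compute FOLLOW(X) using the standard algorithm.
FOLLOW(S) starts with {$}.
FIRST(S) = {x, y, ε}
FIRST(X) = {x, y}
FOLLOW(S) = {$, x}
FOLLOW(X) = {$, x}
Therefore, FOLLOW(X) = {$, x}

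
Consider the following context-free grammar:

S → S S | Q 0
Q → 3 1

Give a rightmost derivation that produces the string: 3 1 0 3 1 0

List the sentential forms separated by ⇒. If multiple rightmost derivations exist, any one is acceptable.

S ⇒ S S ⇒ S Q 0 ⇒ S 3 1 0 ⇒ Q 0 3 1 0 ⇒ 3 1 0 3 1 0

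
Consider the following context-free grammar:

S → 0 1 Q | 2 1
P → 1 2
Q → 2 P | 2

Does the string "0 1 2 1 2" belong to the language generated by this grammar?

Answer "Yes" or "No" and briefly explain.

Yes - a valid derivation exists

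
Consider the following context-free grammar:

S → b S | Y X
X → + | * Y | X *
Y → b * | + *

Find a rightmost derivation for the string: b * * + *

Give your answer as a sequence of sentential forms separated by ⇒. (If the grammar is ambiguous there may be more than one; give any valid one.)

S ⇒ Y X ⇒ Y * Y ⇒ Y * + * ⇒ b * * + *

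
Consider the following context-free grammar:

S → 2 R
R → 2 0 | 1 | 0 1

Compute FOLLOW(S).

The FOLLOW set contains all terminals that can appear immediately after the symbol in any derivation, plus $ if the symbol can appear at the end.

We compute FOLLOW(S) using the standard algorithm.
FOLLOW(S) starts with {$}.
FIRST(R) = {0, 1, 2}
FIRST(S) = {2}
FOLLOW(R) = {$}
FOLLOW(S) = {$}
Therefore, FOLLOW(S) = {$}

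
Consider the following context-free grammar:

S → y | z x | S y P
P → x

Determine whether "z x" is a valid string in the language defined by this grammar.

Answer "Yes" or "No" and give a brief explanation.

Yes - a valid derivation exists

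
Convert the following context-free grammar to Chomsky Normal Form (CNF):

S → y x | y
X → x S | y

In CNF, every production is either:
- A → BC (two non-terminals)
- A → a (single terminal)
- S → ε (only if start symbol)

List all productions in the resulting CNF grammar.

TY → y; TX → x; S → y; X → y; S → TY TX; X → TX S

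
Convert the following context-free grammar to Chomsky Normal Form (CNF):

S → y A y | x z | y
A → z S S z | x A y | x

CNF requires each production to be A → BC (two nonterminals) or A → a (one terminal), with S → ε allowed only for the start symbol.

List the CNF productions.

TY → y; TX → x; TZ → z; S → y; A → x; S → TY X0; X0 → A TY; S → TX TZ; A → TZ X1; X1 → S X2; X2 → S TZ; A → TX X3; X3 → A TY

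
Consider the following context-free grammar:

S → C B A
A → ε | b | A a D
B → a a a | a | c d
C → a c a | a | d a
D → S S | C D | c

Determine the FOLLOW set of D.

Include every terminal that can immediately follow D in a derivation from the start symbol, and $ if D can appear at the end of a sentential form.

We compute FOLLOW(D) using the standard algorithm.
FOLLOW(S) starts with {$}.
FIRST(A) = {a, b, ε}
FIRST(B) = {a, c}
FIRST(C) = {a, d}
FIRST(D) = {a, c, d}
FIRST(S) = {a, d}
FOLLOW(A) = {$, a, d}
FOLLOW(B) = {$, a, b, d}
FOLLOW(C) = {a, c, d}
FOLLOW(D) = {$, a, d}
FOLLOW(S) = {$, a, d}
Therefore, FOLLOW(D) = {$, a, d}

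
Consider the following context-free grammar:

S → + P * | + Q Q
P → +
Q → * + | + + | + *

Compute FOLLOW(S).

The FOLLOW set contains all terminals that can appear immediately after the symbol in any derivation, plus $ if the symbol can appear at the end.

We compute FOLLOW(S) using the standard algorithm.
FOLLOW(S) starts with {$}.
FIRST(P) = {+}
FIRST(Q) = {*, +}
FIRST(S) = {+}
FOLLOW(P) = {*}
FOLLOW(Q) = {$, *, +}
FOLLOW(S) = {$}
Therefore, FOLLOW(S) = {$}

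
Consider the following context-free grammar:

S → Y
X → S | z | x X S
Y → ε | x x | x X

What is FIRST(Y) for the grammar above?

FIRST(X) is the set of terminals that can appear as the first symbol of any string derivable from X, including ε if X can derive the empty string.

We compute FIRST(Y) using the standard algorithm.
FIRST(S) = {x, ε}
FIRST(X) = {x, z, ε}
FIRST(Y) = {x, ε}
Therefore, FIRST(Y) = {x, ε}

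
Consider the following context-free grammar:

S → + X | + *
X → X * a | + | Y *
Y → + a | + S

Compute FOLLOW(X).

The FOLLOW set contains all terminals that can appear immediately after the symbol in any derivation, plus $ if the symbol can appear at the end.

We compute FOLLOW(X) using the standard algorithm.
FOLLOW(S) starts with {$}.
FIRST(S) = {+}
FIRST(X) = {+}
FIRST(Y) = {+}
FOLLOW(S) = {$, *}
FOLLOW(X) = {$, *}
FOLLOW(Y) = {*}
Therefore, FOLLOW(X) = {$, *}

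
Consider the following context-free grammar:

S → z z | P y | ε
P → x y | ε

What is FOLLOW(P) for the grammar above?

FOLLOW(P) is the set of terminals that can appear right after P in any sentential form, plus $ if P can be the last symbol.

We compute FOLLOW(P) using the standard algorithm.
FOLLOW(S) starts with {$}.
FIRST(P) = {x, ε}
FIRST(S) = {x, y, z, ε}
FOLLOW(P) = {y}
FOLLOW(S) = {$}
Therefore, FOLLOW(P) = {y}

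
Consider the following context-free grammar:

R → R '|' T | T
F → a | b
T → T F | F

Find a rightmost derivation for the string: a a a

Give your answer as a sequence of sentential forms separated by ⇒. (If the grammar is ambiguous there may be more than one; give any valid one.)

R ⇒ T ⇒ T F ⇒ T a ⇒ T F a ⇒ T a a ⇒ F a a ⇒ a a a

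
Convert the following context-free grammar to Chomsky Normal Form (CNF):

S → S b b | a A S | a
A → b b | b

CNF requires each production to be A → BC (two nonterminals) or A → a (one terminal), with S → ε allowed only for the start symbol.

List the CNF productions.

TB → b; TA → a; S → a; A → b; S → S X0; X0 → TB TB; S → TA X1; X1 → A S; A → TB TB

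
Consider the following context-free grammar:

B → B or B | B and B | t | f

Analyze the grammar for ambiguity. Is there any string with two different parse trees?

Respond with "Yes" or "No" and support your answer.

Yes - the string 't and f or t and f or t or f' has two distinct parse trees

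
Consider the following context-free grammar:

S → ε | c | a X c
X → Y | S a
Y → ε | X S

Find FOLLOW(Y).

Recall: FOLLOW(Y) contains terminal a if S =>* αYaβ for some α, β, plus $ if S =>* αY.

We compute FOLLOW(Y) using the standard algorithm.
FOLLOW(S) starts with {$}.
FIRST(S) = {a, c, ε}
FIRST(X) = {a, c, ε}
FIRST(Y) = {a, c, ε}
FOLLOW(S) = {$, a, c}
FOLLOW(X) = {a, c}
FOLLOW(Y) = {a, c}
Therefore, FOLLOW(Y) = {a, c}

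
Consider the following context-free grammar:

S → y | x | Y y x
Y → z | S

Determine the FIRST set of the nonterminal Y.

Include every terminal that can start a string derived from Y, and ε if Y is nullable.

We compute FIRST(Y) using the standard algorithm.
FIRST(S) = {x, y, z}
FIRST(Y) = {x, y, z}
Therefore, FIRST(Y) = {x, y, z}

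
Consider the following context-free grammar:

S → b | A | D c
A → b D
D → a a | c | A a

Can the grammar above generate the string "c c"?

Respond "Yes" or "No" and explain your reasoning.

Yes - a valid derivation exists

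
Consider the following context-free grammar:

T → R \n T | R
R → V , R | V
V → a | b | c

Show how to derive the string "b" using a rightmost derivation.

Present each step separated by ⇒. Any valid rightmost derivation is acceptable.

T ⇒ R ⇒ V ⇒ b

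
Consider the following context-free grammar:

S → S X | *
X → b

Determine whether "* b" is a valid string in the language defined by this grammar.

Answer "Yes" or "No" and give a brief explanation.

Yes - a valid derivation exists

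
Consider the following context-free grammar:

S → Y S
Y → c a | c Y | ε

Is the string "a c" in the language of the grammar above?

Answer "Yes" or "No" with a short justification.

No - no valid derivation exists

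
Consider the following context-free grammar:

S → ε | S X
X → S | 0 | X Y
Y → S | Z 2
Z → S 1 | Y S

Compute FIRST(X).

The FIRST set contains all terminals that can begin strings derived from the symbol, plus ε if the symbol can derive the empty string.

We compute FIRST(X) using the standard algorithm.
FIRST(S) = {0, 1, 2, ε}
FIRST(X) = {0, 1, 2, ε}
FIRST(Y) = {0, 1, 2, ε}
FIRST(Z) = {0, 1, 2, ε}
Therefore, FIRST(X) = {0, 1, 2, ε}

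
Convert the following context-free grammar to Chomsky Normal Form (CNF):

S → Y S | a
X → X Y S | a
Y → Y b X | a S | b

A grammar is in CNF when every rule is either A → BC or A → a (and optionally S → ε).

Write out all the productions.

S → a; X → a; TB → b; TA → a; Y → b; S → Y S; X → X X0; X0 → Y S; Y → Y X1; X1 → TB X; Y → TA S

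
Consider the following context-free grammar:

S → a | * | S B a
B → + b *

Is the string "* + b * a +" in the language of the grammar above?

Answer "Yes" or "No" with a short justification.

No - no valid derivation exists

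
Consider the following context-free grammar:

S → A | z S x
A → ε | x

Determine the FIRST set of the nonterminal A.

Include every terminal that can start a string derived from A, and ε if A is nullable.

We compute FIRST(A) using the standard algorithm.
FIRST(A) = {x, ε}
FIRST(S) = {x, z, ε}
Therefore, FIRST(A) = {x, ε}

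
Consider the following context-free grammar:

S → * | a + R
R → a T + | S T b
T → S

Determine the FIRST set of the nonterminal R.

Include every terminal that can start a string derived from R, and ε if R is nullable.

We compute FIRST(R) using the standard algorithm.
FIRST(R) = {*, a}
FIRST(S) = {*, a}
FIRST(T) = {*, a}
Therefore, FIRST(R) = {*, a}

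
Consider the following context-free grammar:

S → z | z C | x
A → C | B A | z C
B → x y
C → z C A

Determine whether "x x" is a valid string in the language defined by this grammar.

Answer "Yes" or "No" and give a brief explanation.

No - no valid derivation exists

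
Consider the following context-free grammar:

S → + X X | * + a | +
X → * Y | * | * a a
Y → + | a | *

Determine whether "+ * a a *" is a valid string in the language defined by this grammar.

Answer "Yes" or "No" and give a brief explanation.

Yes - a valid derivation exists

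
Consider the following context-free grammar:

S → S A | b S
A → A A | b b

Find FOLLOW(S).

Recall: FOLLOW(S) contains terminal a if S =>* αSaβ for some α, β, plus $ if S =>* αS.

We compute FOLLOW(S) using the standard algorithm.
FOLLOW(S) starts with {$}.
FIRST(A) = {b}
FIRST(S) = {b}
FOLLOW(A) = {$, b}
FOLLOW(S) = {$, b}
Therefore, FOLLOW(S) = {$, b}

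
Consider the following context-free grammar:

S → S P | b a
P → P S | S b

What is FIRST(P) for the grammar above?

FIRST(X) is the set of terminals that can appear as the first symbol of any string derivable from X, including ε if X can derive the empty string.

We compute FIRST(P) using the standard algorithm.
FIRST(P) = {b}
FIRST(S) = {b}
Therefore, FIRST(P) = {b}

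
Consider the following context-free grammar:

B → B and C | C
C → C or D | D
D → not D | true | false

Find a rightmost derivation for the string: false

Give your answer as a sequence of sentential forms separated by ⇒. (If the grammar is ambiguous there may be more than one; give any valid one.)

B ⇒ C ⇒ D ⇒ false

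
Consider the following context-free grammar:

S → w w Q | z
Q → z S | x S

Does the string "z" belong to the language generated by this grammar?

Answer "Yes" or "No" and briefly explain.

Yes - a valid derivation exists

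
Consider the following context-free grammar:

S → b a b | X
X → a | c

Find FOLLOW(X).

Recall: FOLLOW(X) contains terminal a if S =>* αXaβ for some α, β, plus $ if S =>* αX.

We compute FOLLOW(X) using the standard algorithm.
FOLLOW(S) starts with {$}.
FIRST(S) = {a, b, c}
FIRST(X) = {a, c}
FOLLOW(S) = {$}
FOLLOW(X) = {$}
Therefore, FOLLOW(X) = {$}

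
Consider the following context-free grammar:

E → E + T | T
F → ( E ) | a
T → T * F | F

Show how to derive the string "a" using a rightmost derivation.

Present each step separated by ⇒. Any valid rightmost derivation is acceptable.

E ⇒ T ⇒ F ⇒ a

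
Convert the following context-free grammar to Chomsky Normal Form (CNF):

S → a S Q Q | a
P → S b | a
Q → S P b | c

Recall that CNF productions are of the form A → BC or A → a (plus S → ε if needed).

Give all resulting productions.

TA → a; S → a; TB → b; P → a; Q → c; S → TA X0; X0 → S X1; X1 → Q Q; P → S TB; Q → S X2; X2 → P TB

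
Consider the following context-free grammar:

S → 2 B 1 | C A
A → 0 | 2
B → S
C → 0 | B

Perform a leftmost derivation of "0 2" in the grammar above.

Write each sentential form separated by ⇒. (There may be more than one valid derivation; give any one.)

S ⇒ C A ⇒ 0 A ⇒ 0 2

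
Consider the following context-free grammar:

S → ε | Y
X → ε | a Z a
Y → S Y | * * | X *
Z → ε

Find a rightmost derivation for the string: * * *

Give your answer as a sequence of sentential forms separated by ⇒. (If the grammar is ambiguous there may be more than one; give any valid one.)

S ⇒ Y ⇒ S Y ⇒ S * * ⇒ Y * * ⇒ X * * * ⇒ * * *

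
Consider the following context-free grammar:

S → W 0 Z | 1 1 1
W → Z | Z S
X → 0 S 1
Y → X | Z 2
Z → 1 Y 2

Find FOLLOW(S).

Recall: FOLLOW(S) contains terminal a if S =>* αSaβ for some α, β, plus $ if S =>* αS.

We compute FOLLOW(S) using the standard algorithm.
FOLLOW(S) starts with {$}.
FIRST(S) = {1}
FIRST(W) = {1}
FIRST(X) = {0}
FIRST(Y) = {0, 1}
FIRST(Z) = {1}
FOLLOW(S) = {$, 0, 1}
FOLLOW(W) = {0}
FOLLOW(X) = {2}
FOLLOW(Y) = {2}
FOLLOW(Z) = {$, 0, 1, 2}
Therefore, FOLLOW(S) = {$, 0, 1}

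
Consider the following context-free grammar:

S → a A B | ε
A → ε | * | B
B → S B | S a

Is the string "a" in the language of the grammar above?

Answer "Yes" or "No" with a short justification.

No - no valid derivation exists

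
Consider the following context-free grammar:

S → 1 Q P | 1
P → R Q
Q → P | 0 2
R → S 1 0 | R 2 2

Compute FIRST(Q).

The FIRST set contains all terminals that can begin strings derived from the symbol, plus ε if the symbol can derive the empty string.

We compute FIRST(Q) using the standard algorithm.
FIRST(P) = {1}
FIRST(Q) = {0, 1}
FIRST(R) = {1}
FIRST(S) = {1}
Therefore, FIRST(Q) = {0, 1}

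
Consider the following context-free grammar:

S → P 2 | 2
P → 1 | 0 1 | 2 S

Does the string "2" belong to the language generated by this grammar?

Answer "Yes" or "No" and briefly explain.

Yes - a valid derivation exists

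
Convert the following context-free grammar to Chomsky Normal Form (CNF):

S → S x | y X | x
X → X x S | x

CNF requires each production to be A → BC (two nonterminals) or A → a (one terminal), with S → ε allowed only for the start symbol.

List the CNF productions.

TX → x; TY → y; S → x; X → x; S → S TX; S → TY X; X → X X0; X0 → TX S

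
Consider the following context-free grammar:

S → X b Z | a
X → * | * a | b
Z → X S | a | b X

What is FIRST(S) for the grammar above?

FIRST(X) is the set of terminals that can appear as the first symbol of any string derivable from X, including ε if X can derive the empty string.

We compute FIRST(S) using the standard algorithm.
FIRST(S) = {*, a, b}
FIRST(X) = {*, b}
FIRST(Z) = {*, a, b}
Therefore, FIRST(S) = {*, a, b}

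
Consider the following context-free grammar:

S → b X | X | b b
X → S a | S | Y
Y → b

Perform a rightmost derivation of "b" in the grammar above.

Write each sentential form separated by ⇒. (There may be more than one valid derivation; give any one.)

S ⇒ X ⇒ Y ⇒ b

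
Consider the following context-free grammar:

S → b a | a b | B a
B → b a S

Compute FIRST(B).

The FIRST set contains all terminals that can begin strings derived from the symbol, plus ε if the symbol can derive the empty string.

We compute FIRST(B) using the standard algorithm.
FIRST(B) = {b}
FIRST(S) = {a, b}
Therefore, FIRST(B) = {b}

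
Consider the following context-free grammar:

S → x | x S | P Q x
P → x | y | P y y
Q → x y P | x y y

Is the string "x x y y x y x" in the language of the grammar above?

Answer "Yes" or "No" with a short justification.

No - no valid derivation exists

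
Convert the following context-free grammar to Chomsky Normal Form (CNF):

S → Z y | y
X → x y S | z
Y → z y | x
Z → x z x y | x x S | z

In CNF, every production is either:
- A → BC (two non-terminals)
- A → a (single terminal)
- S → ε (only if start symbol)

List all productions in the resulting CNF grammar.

TY → y; S → y; TX → x; X → z; TZ → z; Y → x; Z → z; S → Z TY; X → TX X0; X0 → TY S; Y → TZ TY; Z → TX X1; X1 → TZ X2; X2 → TX TY; Z → TX X3; X3 → TX S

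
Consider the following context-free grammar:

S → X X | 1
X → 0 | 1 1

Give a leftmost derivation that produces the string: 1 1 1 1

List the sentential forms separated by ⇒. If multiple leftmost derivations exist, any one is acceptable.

S ⇒ X X ⇒ 1 1 X ⇒ 1 1 1 1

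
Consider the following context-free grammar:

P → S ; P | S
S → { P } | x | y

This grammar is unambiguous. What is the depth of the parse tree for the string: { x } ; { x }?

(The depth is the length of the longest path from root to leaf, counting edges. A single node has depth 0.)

5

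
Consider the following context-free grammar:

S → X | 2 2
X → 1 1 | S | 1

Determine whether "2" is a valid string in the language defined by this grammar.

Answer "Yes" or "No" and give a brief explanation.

No - no valid derivation exists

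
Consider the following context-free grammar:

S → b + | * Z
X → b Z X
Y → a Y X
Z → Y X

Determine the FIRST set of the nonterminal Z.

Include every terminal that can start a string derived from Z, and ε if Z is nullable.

We compute FIRST(Z) using the standard algorithm.
FIRST(S) = {*, b}
FIRST(X) = {b}
FIRST(Y) = {a}
FIRST(Z) = {a}
Therefore, FIRST(Z) = {a}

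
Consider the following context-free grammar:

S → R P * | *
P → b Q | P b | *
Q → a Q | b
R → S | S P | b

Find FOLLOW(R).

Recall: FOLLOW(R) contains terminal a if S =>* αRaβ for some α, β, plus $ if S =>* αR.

We compute FOLLOW(R) using the standard algorithm.
FOLLOW(S) starts with {$}.
FIRST(P) = {*, b}
FIRST(Q) = {a, b}
FIRST(R) = {*, b}
FIRST(S) = {*, b}
FOLLOW(P) = {*, b}
FOLLOW(Q) = {*, b}
FOLLOW(R) = {*, b}
FOLLOW(S) = {$, *, b}
Therefore, FOLLOW(R) = {*, b}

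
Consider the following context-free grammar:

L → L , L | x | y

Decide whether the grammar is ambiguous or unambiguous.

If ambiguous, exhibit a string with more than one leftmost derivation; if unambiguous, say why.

Ambiguous - the string 'x , y , y , y , x , x' has two distinct leftmost derivations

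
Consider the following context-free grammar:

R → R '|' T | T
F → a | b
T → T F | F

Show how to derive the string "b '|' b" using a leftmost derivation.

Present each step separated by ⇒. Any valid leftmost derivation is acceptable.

R ⇒ R '|' T ⇒ T '|' T ⇒ F '|' T ⇒ b '|' T ⇒ b '|' F ⇒ b '|' b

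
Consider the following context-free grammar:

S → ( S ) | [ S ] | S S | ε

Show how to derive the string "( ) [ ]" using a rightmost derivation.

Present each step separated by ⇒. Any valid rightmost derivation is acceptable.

S ⇒ S S ⇒ S [ S ] ⇒ S [ ] ⇒ ( S ) [ ] ⇒ ( ) [ ]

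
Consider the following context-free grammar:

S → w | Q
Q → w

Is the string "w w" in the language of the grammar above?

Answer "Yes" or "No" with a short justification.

No - no valid derivation exists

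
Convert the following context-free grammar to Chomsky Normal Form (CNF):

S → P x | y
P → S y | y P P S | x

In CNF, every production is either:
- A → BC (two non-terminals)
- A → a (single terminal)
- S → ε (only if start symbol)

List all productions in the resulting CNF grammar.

TX → x; S → y; TY → y; P → x; S → P TX; P → S TY; P → TY X0; X0 → P X1; X1 → P S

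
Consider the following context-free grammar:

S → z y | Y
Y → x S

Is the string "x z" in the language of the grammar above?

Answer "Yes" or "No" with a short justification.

No - no valid derivation exists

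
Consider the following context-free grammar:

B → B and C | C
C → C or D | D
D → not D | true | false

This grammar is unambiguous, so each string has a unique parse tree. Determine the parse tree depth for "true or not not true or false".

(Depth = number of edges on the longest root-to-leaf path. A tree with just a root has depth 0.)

6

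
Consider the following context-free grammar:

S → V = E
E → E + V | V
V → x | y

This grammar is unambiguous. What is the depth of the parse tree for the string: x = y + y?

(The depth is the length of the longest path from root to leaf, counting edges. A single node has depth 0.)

4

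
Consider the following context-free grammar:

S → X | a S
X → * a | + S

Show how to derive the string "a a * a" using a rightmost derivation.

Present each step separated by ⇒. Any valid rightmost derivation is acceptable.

S ⇒ a S ⇒ a a S ⇒ a a X ⇒ a a * a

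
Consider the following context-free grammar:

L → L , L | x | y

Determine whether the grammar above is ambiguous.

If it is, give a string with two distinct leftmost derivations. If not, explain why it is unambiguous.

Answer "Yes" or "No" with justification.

Yes - the string 'x , y , y , x , x' has two distinct leftmost derivations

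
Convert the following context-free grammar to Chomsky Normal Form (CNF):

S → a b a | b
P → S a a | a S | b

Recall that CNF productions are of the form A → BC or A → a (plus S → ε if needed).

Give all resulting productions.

TA → a; TB → b; S → b; P → b; S → TA X0; X0 → TB TA; P → S X1; X1 → TA TA; P → TA S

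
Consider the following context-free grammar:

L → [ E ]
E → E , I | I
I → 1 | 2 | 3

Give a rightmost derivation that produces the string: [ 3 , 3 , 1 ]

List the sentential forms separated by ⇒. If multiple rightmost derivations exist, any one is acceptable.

L ⇒ [ E ] ⇒ [ E , I ] ⇒ [ E , 1 ] ⇒ [ E , I , 1 ] ⇒ [ E , 3 , 1 ] ⇒ [ I , 3 , 1 ] ⇒ [ 3 , 3 , 1 ]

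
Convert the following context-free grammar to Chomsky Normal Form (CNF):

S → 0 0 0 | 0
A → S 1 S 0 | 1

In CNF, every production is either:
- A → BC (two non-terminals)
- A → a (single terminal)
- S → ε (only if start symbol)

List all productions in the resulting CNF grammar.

T0 → 0; S → 0; T1 → 1; A → 1; S → T0 X0; X0 → T0 T0; A → S X1; X1 → T1 X2; X2 → S T0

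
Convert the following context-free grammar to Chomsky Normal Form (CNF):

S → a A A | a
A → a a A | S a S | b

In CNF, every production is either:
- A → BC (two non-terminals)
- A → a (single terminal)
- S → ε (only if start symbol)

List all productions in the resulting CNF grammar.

TA → a; S → a; A → b; S → TA X0; X0 → A A; A → TA X1; X1 → TA A; A → S X2; X2 → TA S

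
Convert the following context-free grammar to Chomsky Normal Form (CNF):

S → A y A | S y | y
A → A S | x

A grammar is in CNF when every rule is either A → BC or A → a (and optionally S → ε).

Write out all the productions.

TY → y; S → y; A → x; S → A X0; X0 → TY A; S → S TY; A → A S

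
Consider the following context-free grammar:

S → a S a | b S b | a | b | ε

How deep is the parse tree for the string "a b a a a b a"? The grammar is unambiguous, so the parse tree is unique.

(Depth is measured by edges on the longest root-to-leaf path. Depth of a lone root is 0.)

4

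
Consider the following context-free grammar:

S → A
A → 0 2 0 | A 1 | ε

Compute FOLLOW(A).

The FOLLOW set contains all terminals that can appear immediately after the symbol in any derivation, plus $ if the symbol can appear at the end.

We compute FOLLOW(A) using the standard algorithm.
FOLLOW(S) starts with {$}.
FIRST(A) = {0, 1, ε}
FIRST(S) = {0, 1, ε}
FOLLOW(A) = {$, 1}
FOLLOW(S) = {$}
Therefore, FOLLOW(A) = {$, 1}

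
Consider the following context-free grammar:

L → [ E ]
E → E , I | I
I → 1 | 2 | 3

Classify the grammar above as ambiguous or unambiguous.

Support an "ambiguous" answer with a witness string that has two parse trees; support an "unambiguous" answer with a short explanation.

Unambiguous - every string in the language has a unique parse tree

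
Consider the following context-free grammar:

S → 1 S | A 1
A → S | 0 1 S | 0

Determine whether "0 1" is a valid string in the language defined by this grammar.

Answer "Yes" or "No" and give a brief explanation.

Yes - a valid derivation exists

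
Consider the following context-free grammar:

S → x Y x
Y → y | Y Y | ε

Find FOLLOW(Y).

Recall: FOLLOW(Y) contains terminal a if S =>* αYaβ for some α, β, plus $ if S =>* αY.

We compute FOLLOW(Y) using the standard algorithm.
FOLLOW(S) starts with {$}.
FIRST(S) = {x}
FIRST(Y) = {y, ε}
FOLLOW(S) = {$}
FOLLOW(Y) = {x, y}
Therefore, FOLLOW(Y) = {x, y}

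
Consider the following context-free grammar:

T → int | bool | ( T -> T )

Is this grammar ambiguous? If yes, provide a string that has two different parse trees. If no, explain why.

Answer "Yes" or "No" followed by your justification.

No - the grammar is unambiguous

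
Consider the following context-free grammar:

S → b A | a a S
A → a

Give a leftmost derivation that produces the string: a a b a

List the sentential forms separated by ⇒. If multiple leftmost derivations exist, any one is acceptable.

S ⇒ a a S ⇒ a a b A ⇒ a a b a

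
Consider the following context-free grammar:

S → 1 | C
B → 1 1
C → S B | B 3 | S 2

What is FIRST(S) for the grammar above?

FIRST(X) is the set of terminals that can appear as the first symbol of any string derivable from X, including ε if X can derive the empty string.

We compute FIRST(S) using the standard algorithm.
FIRST(B) = {1}
FIRST(C) = {1}
FIRST(S) = {1}
Therefore, FIRST(S) = {1}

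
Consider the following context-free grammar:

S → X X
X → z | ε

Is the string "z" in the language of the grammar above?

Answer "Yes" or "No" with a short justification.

Yes - a valid derivation exists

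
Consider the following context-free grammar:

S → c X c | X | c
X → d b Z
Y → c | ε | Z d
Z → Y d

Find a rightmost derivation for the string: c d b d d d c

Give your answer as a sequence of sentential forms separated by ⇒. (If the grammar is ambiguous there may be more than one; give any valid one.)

S ⇒ c X c ⇒ c d b Z c ⇒ c d b Y d c ⇒ c d b Z d d c ⇒ c d b Y d d d c ⇒ c d b d d d c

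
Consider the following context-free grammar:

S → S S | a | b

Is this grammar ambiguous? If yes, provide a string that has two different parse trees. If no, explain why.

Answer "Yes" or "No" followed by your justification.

Yes - the string 'b a a b a' has two distinct leftmost derivations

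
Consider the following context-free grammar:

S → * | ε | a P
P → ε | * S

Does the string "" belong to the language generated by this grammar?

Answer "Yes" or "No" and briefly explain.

Yes - a valid derivation exists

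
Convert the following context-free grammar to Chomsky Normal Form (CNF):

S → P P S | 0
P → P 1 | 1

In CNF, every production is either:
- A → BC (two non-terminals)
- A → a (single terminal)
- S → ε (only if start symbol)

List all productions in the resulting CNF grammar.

S → 0; T1 → 1; P → 1; S → P X0; X0 → P S; P → P T1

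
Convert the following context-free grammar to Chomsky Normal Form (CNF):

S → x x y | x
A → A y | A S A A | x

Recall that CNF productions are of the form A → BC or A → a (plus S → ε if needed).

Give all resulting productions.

TX → x; TY → y; S → x; A → x; S → TX X0; X0 → TX TY; A → A TY; A → A X1; X1 → S X2; X2 → A A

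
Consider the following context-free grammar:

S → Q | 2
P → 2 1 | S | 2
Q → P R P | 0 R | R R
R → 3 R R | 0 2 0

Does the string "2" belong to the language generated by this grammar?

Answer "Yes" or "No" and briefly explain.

Yes - a valid derivation exists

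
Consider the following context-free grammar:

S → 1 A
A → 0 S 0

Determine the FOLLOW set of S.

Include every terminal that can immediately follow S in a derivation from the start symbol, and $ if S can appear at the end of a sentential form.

We compute FOLLOW(S) using the standard algorithm.
FOLLOW(S) starts with {$}.
FIRST(A) = {0}
FIRST(S) = {1}
FOLLOW(A) = {$, 0}
FOLLOW(S) = {$, 0}
Therefore, FOLLOW(S) = {$, 0}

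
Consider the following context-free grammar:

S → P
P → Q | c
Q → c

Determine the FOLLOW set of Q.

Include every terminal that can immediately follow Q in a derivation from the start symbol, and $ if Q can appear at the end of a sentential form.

We compute FOLLOW(Q) using the standard algorithm.
FOLLOW(S) starts with {$}.
FIRST(P) = {c}
FIRST(Q) = {c}
FIRST(S) = {c}
FOLLOW(P) = {$}
FOLLOW(Q) = {$}
FOLLOW(S) = {$}
Therefore, FOLLOW(Q) = {$}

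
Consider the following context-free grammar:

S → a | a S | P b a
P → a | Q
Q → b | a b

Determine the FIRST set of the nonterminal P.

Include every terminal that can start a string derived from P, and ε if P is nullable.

We compute FIRST(P) using the standard algorithm.
FIRST(P) = {a, b}
FIRST(Q) = {a, b}
FIRST(S) = {a, b}
Therefore, FIRST(P) = {a, b}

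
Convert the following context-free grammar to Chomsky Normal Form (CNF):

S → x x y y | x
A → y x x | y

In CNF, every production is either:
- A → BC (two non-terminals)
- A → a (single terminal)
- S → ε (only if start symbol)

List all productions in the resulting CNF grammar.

TX → x; TY → y; S → x; A → y; S → TX X0; X0 → TX X1; X1 → TY TY; A → TY X2; X2 → TX TX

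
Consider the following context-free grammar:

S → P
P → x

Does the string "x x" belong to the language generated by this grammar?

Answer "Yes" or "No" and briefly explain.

No - no valid derivation exists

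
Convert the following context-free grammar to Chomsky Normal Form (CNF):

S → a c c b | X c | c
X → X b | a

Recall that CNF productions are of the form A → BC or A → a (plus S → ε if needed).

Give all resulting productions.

TA → a; TC → c; TB → b; S → c; X → a; S → TA X0; X0 → TC X1; X1 → TC TB; S → X TC; X → X TB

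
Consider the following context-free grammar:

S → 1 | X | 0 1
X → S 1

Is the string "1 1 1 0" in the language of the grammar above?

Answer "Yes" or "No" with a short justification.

No - no valid derivation exists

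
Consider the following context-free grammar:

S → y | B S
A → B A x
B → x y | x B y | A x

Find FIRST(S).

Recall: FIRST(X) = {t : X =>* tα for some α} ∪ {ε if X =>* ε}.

We compute FIRST(S) using the standard algorithm.
FIRST(A) = {x}
FIRST(B) = {x}
FIRST(S) = {x, y}
Therefore, FIRST(S) = {x, y}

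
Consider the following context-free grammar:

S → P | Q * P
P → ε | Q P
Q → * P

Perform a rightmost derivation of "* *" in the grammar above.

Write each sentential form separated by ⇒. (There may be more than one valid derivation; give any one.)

S ⇒ Q * P ⇒ Q * ⇒ * P * ⇒ * *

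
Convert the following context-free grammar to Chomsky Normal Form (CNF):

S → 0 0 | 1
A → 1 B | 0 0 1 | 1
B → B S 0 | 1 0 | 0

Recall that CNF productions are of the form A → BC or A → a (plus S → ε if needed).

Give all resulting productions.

T0 → 0; S → 1; T1 → 1; A → 1; B → 0; S → T0 T0; A → T1 B; A → T0 X0; X0 → T0 T1; B → B X1; X1 → S T0; B → T1 T0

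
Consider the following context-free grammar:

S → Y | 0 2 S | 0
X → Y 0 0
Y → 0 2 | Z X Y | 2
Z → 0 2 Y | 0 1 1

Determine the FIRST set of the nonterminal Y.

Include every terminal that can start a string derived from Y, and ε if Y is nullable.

We compute FIRST(Y) using the standard algorithm.
FIRST(S) = {0, 2}
FIRST(X) = {0, 2}
FIRST(Y) = {0, 2}
FIRST(Z) = {0}
Therefore, FIRST(Y) = {0, 2}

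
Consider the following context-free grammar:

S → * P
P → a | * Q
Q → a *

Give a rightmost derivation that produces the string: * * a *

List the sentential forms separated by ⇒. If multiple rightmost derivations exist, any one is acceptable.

S ⇒ * P ⇒ * * Q ⇒ * * a *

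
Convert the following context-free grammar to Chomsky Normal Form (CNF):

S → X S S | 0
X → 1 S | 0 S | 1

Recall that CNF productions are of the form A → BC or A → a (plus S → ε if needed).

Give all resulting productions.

S → 0; T1 → 1; T0 → 0; X → 1; S → X X0; X0 → S S; X → T1 S; X → T0 S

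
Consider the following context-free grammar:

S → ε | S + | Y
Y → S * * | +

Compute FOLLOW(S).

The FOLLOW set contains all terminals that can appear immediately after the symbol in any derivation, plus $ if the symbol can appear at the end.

We compute FOLLOW(S) using the standard algorithm.
FOLLOW(S) starts with {$}.
FIRST(S) = {*, +, ε}
FIRST(Y) = {*, +}
FOLLOW(S) = {$, *, +}
FOLLOW(Y) = {$, *, +}
Therefore, FOLLOW(S) = {$, *, +}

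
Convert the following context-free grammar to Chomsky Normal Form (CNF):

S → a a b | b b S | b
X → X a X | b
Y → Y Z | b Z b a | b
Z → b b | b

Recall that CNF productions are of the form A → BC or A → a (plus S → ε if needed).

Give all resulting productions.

TA → a; TB → b; S → b; X → b; Y → b; Z → b; S → TA X0; X0 → TA TB; S → TB X1; X1 → TB S; X → X X2; X2 → TA X; Y → Y Z; Y → TB X3; X3 → Z X4; X4 → TB TA; Z → TB TB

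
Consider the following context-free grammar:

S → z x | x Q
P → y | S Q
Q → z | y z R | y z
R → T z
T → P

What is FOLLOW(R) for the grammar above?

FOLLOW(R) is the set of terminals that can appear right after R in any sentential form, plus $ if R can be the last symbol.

We compute FOLLOW(R) using the standard algorithm.
FOLLOW(S) starts with {$}.
FIRST(P) = {x, y, z}
FIRST(Q) = {y, z}
FIRST(R) = {x, y, z}
FIRST(S) = {x, z}
FIRST(T) = {x, y, z}
FOLLOW(P) = {z}
FOLLOW(Q) = {$, y, z}
FOLLOW(R) = {$, y, z}
FOLLOW(S) = {$, y, z}
FOLLOW(T) = {z}
Therefore, FOLLOW(R) = {$, y, z}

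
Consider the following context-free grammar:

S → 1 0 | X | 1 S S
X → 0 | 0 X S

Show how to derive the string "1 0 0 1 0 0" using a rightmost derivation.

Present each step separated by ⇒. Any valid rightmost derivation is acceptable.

S ⇒ 1 S S ⇒ 1 S X ⇒ 1 S 0 ⇒ 1 X 0 ⇒ 1 0 X S 0 ⇒ 1 0 X 1 0 0 ⇒ 1 0 0 1 0 0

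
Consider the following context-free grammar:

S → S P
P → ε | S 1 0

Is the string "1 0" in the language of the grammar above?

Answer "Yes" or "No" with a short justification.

No - no valid derivation exists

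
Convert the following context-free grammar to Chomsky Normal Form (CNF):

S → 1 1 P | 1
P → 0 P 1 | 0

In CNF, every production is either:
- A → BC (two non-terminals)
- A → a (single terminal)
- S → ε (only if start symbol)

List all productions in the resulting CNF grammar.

T1 → 1; S → 1; T0 → 0; P → 0; S → T1 X0; X0 → T1 P; P → T0 X1; X1 → P T1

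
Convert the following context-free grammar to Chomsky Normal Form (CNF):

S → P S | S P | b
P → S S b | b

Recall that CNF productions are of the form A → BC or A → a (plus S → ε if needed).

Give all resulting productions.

S → b; TB → b; P → b; S → P S; S → S P; P → S X0; X0 → S TB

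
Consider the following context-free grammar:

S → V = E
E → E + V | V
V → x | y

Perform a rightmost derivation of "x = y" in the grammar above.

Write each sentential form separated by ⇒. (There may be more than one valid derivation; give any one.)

S ⇒ V = E ⇒ V = V ⇒ V = y ⇒ x = y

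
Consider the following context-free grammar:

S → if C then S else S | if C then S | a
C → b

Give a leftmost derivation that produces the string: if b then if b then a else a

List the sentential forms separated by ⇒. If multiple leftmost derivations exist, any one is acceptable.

S ⇒ if C then S else S ⇒ if b then S else S ⇒ if b then if C then S else S ⇒ if b then if b then S else S ⇒ if b then if b then a else S ⇒ if b then if b then a else a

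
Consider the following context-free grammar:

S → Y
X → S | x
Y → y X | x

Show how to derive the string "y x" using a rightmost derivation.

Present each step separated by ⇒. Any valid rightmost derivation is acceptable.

S ⇒ Y ⇒ y X ⇒ y x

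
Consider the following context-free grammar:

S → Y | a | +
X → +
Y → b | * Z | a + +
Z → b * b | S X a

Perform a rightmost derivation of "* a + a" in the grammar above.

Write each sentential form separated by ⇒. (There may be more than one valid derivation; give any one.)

S ⇒ Y ⇒ * Z ⇒ * S X a ⇒ * S + a ⇒ * a + a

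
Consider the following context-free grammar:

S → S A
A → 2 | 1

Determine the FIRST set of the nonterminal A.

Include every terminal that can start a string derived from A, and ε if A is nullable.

We compute FIRST(A) using the standard algorithm.
FIRST(A) = {1, 2}
FIRST(S) = {}
Therefore, FIRST(A) = {1, 2}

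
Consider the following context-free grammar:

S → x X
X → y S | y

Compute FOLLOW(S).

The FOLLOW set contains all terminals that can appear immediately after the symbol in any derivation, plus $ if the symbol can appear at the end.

We compute FOLLOW(S) using the standard algorithm.
FOLLOW(S) starts with {$}.
FIRST(S) = {x}
FIRST(X) = {y}
FOLLOW(S) = {$}
FOLLOW(X) = {$}
Therefore, FOLLOW(S) = {$}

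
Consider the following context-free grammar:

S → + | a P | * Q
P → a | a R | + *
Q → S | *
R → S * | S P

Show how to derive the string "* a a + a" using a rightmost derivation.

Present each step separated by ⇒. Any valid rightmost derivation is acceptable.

S ⇒ * Q ⇒ * S ⇒ * a P ⇒ * a a R ⇒ * a a S P ⇒ * a a S a ⇒ * a a + a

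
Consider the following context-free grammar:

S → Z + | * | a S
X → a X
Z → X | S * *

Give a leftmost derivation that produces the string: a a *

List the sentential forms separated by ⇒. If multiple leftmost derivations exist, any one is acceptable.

S ⇒ a S ⇒ a a S ⇒ a a *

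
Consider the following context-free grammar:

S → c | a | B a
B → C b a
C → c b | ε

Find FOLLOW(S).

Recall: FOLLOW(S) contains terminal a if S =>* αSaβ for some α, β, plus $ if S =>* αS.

We compute FOLLOW(S) using the standard algorithm.
FOLLOW(S) starts with {$}.
FIRST(B) = {b, c}
FIRST(C) = {c, ε}
FIRST(S) = {a, b, c}
FOLLOW(B) = {a}
FOLLOW(C) = {b}
FOLLOW(S) = {$}
Therefore, FOLLOW(S) = {$}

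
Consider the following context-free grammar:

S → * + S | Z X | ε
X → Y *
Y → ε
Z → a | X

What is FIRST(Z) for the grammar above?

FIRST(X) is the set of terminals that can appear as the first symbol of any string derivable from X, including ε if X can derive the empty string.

We compute FIRST(Z) using the standard algorithm.
FIRST(S) = {*, a, ε}
FIRST(X) = {*}
FIRST(Y) = {ε}
FIRST(Z) = {*, a}
Therefore, FIRST(Z) = {*, a}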